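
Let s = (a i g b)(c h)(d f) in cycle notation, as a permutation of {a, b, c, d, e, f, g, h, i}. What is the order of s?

The disjoint cycles have lengths 4, 2, 2, 1.
Since disjoint cycles commute, ord(s) = lcm(4, 2, 2) = 4.

4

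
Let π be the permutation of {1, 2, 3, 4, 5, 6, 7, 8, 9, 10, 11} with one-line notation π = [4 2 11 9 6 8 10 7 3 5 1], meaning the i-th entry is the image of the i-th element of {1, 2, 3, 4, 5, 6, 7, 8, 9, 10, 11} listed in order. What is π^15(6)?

Tracing 6 → 8 → … returns to 6 after 5 steps, so 6 lies in a 5-cycle (5, 6, 8, 7, 10).
Since the cycle has length 5, π^15 acts on it the same as π^0 (15 mod 5 = 0).
So π^15(6) = 6.

6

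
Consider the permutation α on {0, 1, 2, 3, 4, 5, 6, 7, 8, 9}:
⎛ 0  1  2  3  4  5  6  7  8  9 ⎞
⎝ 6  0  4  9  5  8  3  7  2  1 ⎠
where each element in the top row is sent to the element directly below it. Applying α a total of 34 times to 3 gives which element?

Tracing 3 → 9 → … returns to 3 after 5 steps, so 3 lies in a 5-cycle (0 6 3 9 1).
On a 5-cycle, α^5 is the identity, so α^34 = α^4 there (34 ≡ 4 mod 5).
Stepping 4 places around the cycle: 3 → 9 → 1 → 0 → 6.

6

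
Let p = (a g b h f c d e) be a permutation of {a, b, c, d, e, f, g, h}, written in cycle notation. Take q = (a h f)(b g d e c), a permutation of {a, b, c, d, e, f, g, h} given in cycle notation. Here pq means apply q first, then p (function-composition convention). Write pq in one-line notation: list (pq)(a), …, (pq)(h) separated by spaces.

(pq)(x) = p(q(x)). Computing each image: p(q(a)) = p(h) = f, p(q(b)) = p(g) = b, p(q(c)) = p(b) = h, p(q(d)) = p(e) = a, p(q(e)) = p(c) = d, p(q(f)) = p(a) = g, p(q(g)) = p(d) = e, p(q(h)) = p(f) = c.
Hence pq = [f b h a d g e c].

f b h a d g e c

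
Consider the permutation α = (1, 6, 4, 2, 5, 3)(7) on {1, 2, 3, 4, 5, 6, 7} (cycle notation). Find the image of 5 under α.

Within (1, 6, 4, 2, 5, 3), 5 ↦ 3.

3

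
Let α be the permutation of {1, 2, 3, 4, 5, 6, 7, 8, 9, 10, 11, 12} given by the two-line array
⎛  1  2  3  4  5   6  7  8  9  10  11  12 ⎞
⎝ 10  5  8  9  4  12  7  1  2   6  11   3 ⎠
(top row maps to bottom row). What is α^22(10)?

Tracing 10 → 6 → … returns to 10 after 6 steps, so 10 lies in a 6-cycle (1 10 6 12 3 8).
On a 6-cycle, α^6 is the identity, so α^22 = α^4 there (22 ≡ 4 mod 6).
Advancing 4 steps from 10: 10 → 6 → 12 → 3 → 8.

8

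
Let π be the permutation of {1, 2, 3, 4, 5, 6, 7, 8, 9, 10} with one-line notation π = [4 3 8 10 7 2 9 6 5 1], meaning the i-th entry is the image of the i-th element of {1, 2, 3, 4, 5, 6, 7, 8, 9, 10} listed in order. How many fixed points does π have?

0

No element satisfies π(x) = x, so there are 0 fixed points.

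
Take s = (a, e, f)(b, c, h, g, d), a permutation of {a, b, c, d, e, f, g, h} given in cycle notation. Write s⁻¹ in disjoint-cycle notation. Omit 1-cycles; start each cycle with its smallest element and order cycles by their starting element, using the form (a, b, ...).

Inverting a permutation written in cycle notation just reverses the order within every cycle.
Reversing each cycle of s and rotating so the smallest element leads gives (a, f, e)(b, d, g, h, c).

(a, f, e)(b, d, g, h, c)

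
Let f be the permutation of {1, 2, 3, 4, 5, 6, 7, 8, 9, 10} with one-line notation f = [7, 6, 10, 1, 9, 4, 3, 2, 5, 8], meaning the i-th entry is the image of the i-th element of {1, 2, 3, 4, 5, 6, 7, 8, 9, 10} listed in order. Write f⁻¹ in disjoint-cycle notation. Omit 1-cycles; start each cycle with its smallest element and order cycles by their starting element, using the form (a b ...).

(1 4 6 2 8 10 3 7)(5 9)

First write f in disjoint cycles: (1 7 3 10 8 2 6 4)(5 9).
Reversing each cycle (and rotating so the smallest element leads) gives f⁻¹ = (1 4 6 2 8 10 3 7)(5 9).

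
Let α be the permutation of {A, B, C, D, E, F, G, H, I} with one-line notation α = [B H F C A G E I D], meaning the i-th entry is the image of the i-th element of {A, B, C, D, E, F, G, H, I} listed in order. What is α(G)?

G is element number 7 of the domain, and entry number 7 of the one-line form is E, so α(G) = E.

E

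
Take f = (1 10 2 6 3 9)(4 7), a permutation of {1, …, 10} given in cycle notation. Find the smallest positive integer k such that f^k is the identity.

6

The disjoint cycles have lengths 6, 2, 1, 1.
The order of f is the least common multiple of its cycle lengths: lcm(6, 2) = 6.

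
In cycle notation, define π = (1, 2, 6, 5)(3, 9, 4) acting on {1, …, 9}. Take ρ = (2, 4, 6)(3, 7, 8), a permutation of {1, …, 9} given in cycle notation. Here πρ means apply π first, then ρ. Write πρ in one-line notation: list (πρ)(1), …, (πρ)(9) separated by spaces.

4 2 9 7 1 5 8 3 6

(πρ)(x) = ρ(π(x)). Computing each image: ρ(π(1)) = ρ(2) = 4, ρ(π(2)) = ρ(6) = 2, ρ(π(3)) = ρ(9) = 9, ρ(π(4)) = ρ(3) = 7, ρ(π(5)) = ρ(1) = 1, ρ(π(6)) = ρ(5) = 5, ρ(π(7)) = ρ(7) = 8, ρ(π(8)) = ρ(8) = 3, ρ(π(9)) = ρ(4) = 6.
Hence πρ = [4 2 9 7 1 5 8 3 6].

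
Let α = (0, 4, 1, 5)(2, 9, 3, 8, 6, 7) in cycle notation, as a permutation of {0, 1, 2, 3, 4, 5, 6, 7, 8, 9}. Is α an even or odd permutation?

The cycle lengths are 6, 4.
A cycle is odd iff its length is even; α has 2 even-length cycles, so sgn(α) = (−1)^2 and α is even.

even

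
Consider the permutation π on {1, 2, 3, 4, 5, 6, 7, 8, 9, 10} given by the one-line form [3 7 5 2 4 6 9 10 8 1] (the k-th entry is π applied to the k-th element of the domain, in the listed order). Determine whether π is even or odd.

even

In disjoint-cycle form the cycle lengths are 9, 1.
A cycle of length ℓ contributes ℓ−1 transpositions, so π is a product of 8 transpositions — even.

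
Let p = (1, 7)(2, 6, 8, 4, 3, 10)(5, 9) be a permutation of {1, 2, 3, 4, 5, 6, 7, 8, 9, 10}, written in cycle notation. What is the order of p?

6

The cycle type of p is (6, 2, 2).
Since disjoint cycles commute, ord(p) = lcm(6, 2, 2) = 6.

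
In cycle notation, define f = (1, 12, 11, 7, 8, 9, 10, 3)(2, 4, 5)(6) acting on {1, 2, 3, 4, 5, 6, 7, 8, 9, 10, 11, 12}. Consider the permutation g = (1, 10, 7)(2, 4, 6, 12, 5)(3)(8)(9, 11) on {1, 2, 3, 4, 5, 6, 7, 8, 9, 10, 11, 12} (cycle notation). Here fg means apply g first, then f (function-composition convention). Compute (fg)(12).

First apply g: g(12) = 5, then f(5) = 2. Thus (fg)(12) = 2.

2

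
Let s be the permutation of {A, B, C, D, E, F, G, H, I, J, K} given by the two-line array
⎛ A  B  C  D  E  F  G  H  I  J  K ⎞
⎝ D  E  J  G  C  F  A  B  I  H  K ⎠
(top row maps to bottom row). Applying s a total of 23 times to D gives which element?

Tracing D → G → … returns to D after 3 steps, so D lies in a 3-cycle (A, D, G).
Since the cycle has length 3, s^23 acts on it the same as s^2 (23 mod 3 = 2).
Stepping 2 places around the cycle: D → G → A.

A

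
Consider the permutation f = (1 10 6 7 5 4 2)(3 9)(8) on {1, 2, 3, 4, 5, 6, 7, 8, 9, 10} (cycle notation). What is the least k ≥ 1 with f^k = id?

14

The disjoint cycles have lengths 7, 2, 1.
The order is lcm(7, 2) = 14.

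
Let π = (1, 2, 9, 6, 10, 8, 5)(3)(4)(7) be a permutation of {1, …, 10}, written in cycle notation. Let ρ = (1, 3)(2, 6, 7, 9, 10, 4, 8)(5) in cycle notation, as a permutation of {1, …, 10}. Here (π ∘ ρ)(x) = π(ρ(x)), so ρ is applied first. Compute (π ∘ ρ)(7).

6

ρ(7) = 9, then π(9) = 6; composing gives (π ∘ ρ)(7) = 6.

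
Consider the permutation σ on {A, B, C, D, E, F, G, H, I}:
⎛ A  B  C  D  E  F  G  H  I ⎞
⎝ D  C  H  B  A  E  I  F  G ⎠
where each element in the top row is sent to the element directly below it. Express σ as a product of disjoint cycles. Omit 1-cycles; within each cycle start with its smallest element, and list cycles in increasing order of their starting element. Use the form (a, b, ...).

From A: A → D → B → C → H → F → E → A, closing the cycle (A, D, B, C, H, F, E).
Continuing from each remaining unvisited element yields (A, D, B, C, H, F, E)(G, I).

(A, D, B, C, H, F, E)(G, I)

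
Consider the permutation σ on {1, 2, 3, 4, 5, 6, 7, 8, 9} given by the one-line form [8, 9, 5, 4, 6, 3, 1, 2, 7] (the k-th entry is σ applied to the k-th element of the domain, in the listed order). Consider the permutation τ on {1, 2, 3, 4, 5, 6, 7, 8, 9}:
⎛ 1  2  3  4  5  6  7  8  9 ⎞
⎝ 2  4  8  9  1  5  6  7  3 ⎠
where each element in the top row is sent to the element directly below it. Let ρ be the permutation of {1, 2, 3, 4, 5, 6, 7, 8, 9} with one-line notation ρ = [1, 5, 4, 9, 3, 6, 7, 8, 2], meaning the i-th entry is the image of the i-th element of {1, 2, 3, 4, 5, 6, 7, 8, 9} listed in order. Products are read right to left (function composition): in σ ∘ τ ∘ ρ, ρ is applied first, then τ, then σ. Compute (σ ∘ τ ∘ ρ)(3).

7

Apply the permutations in order: ρ(3) = 4, then τ(4) = 9, then σ(9) = 7. So (σ ∘ τ ∘ ρ)(3) = 7.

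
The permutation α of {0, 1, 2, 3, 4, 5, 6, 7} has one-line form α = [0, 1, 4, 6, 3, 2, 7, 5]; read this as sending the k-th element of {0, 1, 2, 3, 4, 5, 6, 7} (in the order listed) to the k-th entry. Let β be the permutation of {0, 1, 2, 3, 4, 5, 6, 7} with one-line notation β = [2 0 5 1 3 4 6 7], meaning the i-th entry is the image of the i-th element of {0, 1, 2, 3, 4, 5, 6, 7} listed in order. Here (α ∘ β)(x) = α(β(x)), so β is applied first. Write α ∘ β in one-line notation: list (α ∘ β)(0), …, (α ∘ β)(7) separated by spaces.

4 0 2 1 6 3 7 5

Chase each element through β then α: 0 → 2 → 4; 1 → 0 → 0; 2 → 5 → 2; 3 → 1 → 1; 4 → 3 → 6; 5 → 4 → 3; 6 → 6 → 7; 7 → 7 → 5.
Collecting the images, α ∘ β = [4 0 2 1 6 3 7 5].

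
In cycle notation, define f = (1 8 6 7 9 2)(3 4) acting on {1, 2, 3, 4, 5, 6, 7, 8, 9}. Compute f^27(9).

9 lies in the 6-cycle (1 8 6 7 9 2).
Since the cycle has length 6, f^27 acts on it the same as f^3 (27 mod 6 = 3).
Advancing 3 steps from 9: 9 → 2 → 1 → 8.

8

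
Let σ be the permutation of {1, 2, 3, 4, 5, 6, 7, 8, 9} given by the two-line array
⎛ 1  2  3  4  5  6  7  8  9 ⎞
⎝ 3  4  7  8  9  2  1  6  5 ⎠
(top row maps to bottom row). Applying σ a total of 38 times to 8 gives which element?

2

Tracing 8 → 6 → … returns to 8 after 4 steps, so 8 lies in a 4-cycle (2, 4, 8, 6).
Powers repeat with period 4 on this cycle, and 38 mod 4 = 2, so σ^38(8) = σ^2(8).
Stepping 2 places around the cycle: 8 → 6 → 2.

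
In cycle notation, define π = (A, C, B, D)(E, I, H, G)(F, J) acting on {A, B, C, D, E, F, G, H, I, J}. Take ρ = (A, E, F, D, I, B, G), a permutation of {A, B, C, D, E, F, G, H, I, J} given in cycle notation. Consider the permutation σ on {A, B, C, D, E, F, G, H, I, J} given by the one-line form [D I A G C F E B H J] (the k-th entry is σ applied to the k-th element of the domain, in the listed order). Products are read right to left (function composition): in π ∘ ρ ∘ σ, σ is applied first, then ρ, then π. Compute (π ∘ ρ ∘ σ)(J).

F

Apply the permutations in order: σ(J) = J, then ρ(J) = J, then π(J) = F. So (π ∘ ρ ∘ σ)(J) = F.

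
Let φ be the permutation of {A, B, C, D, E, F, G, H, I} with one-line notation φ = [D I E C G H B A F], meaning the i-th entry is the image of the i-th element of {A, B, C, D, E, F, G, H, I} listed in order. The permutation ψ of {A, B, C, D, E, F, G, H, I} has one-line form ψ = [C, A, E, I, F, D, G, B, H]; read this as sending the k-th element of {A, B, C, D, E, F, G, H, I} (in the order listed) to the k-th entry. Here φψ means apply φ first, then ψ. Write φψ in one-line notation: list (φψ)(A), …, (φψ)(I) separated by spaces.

I H F E G B A C D

Chase each element through φ then ψ: A → D → I; B → I → H; C → E → F; D → C → E; E → G → G; F → H → B; G → B → A; H → A → C; I → F → D.
Collecting the images, φψ = [I H F E G B A C D].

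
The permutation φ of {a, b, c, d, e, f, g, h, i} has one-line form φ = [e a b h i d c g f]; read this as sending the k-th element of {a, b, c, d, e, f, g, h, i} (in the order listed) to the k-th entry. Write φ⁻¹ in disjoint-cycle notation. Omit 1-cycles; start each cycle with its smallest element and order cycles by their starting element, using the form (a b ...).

First write φ in disjoint cycles: (a e i f d h g c b).
Reversing each cycle (and rotating so the smallest element leads) gives φ⁻¹ = (a b c g h d f i e).

(a b c g h d f i e)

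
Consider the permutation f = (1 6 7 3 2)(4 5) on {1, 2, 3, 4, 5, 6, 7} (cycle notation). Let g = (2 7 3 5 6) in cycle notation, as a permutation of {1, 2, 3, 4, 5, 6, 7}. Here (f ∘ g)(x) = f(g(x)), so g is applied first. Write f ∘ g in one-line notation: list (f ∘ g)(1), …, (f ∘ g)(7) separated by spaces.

6 3 4 5 7 1 2

For each element, apply g then f: 1 → 1 → 6; 2 → 7 → 3; 3 → 5 → 4; 4 → 4 → 5; 5 → 6 → 7; 6 → 2 → 1; 7 → 3 → 2.
So f ∘ g in one-line form is 6 3 4 5 7 1 2.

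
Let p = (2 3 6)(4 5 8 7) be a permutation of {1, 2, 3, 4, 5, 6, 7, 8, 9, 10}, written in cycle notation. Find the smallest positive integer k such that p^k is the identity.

The cycle type of p is (4, 3, 1, 1, 1).
The order of p is the least common multiple of its cycle lengths: lcm(4, 3) = 12.

12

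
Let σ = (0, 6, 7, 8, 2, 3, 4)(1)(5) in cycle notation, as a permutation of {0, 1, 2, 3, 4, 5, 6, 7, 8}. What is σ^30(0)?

0 lies in the 7-cycle (0, 6, 7, 8, 2, 3, 4).
On a 7-cycle, σ^7 is the identity, so σ^30 = σ^2 there (30 ≡ 2 mod 7).
Stepping 2 places around the cycle: 0 → 6 → 7.

7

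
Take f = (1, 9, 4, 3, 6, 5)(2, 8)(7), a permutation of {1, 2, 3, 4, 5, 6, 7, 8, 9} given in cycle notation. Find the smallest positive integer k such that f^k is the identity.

6

The disjoint cycles have lengths 6, 2, 1.
Since disjoint cycles commute, ord(f) = lcm(6, 2) = 6.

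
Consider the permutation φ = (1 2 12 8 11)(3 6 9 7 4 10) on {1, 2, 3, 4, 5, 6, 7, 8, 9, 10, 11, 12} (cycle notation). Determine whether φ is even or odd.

The cycle lengths are 6, 5, 1.
A cycle is odd iff its length is even; φ has 1 even-length cycle, so sgn(φ) = (−1)^1 and φ is odd.

odd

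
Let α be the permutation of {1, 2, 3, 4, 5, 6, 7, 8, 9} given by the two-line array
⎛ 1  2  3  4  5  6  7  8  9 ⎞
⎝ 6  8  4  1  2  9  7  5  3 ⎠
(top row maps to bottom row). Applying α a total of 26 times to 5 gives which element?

8

Tracing 5 → 2 → … returns to 5 after 3 steps, so 5 lies in a 3-cycle (2, 8, 5).
Powers repeat with period 3 on this cycle, and 26 mod 3 = 2, so α^26(5) = α^2(5).
Stepping 2 places around the cycle: 5 → 2 → 8.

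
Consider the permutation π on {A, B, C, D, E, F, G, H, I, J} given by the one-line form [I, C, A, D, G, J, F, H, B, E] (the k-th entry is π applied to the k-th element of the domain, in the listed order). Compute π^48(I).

Tracing I → B → … returns to I after 4 steps, so I lies in a 4-cycle (A, I, B, C).
On a 4-cycle, π^4 is the identity, so π^48 = π^0 there (48 ≡ 0 mod 4).
So π^48(I) = I.

I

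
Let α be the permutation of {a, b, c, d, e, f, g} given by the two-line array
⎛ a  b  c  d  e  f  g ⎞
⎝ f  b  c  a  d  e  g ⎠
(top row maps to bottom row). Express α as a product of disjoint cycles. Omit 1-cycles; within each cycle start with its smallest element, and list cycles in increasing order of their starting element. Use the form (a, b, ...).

(a, f, e, d)

Start at a and follow images: a → f → e → d → a, giving the cycle (a, f, e, d).
Repeating from the next unused element and collecting all non-trivial cycles gives (a, f, e, d).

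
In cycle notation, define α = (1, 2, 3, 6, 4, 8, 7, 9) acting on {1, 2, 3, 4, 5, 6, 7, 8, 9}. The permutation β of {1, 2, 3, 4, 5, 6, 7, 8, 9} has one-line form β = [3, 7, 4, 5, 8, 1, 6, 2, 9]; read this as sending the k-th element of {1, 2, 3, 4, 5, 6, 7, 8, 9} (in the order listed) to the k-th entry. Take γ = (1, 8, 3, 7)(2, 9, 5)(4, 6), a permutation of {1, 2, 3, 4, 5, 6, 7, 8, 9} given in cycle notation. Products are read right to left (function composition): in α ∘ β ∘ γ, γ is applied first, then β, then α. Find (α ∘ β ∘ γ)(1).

3

Chase 1: γ(1) = 8; β(8) = 2; α(2) = 3. Hence (α ∘ β ∘ γ)(1) = 3.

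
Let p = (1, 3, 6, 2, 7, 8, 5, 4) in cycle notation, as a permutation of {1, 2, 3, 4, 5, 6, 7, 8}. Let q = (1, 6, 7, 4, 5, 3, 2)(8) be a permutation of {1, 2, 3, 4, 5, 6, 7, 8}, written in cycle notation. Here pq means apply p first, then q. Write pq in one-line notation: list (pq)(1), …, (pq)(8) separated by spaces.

2 4 7 6 5 1 8 3

Chase each element through p then q: 1 → 3 → 2; 2 → 7 → 4; 3 → 6 → 7; 4 → 1 → 6; 5 → 4 → 5; 6 → 2 → 1; 7 → 8 → 8; 8 → 5 → 3.
So pq in one-line form is 2 4 7 6 5 1 8 3.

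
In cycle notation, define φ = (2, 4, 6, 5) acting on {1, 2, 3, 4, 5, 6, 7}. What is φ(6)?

5

Within (2, 4, 6, 5), 6 ↦ 5.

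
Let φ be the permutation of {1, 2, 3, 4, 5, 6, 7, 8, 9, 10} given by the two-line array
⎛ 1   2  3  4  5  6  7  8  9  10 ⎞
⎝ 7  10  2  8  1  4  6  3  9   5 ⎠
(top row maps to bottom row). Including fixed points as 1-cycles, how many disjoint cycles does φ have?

2

The cycle decomposition is (1, 7, 6, 4, 8, 3, 2, 10, 5)(9), which has 2 cycles (counting 1-cycles).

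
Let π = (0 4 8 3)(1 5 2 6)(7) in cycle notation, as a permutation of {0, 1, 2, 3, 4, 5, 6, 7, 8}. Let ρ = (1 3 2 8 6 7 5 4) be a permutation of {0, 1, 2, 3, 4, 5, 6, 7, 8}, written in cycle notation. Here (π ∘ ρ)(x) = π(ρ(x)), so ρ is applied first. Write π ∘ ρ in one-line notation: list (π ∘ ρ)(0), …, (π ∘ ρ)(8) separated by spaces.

4 0 3 6 5 8 7 2 1

For each element, apply ρ then π: 0 → 0 → 4; 1 → 3 → 0; 2 → 8 → 3; 3 → 2 → 6; 4 → 1 → 5; 5 → 4 → 8; 6 → 7 → 7; 7 → 5 → 2; 8 → 6 → 1.
So π ∘ ρ in one-line form is 4 0 3 6 5 8 7 2 1.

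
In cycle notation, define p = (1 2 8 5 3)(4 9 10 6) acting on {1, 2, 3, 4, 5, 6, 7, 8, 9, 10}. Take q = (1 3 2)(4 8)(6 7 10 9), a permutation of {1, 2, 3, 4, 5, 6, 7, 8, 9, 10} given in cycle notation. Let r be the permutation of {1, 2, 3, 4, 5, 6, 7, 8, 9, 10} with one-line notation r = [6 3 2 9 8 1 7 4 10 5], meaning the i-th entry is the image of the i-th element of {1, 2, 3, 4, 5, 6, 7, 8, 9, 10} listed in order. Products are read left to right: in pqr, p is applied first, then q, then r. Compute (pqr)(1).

6

Chase 1: p(1) = 2; q(2) = 1; r(1) = 6. Hence (pqr)(1) = 6.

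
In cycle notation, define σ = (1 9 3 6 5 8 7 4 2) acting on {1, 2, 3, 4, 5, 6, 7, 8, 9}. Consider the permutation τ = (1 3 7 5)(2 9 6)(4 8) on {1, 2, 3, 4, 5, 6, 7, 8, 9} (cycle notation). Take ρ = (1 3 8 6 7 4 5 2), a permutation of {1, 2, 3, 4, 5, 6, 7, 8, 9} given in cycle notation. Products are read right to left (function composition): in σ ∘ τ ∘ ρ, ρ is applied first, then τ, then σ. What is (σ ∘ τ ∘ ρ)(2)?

6

(σ ∘ τ ∘ ρ)(2) = σ(τ(ρ(2))). ρ(2) = 1, then τ(1) = 3, then σ(3) = 6, so the result is 6.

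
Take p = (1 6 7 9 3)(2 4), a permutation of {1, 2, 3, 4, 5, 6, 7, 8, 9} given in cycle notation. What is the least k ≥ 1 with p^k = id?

The disjoint cycles have lengths 5, 2, 1, 1.
The order is lcm(5, 2) = 10.

10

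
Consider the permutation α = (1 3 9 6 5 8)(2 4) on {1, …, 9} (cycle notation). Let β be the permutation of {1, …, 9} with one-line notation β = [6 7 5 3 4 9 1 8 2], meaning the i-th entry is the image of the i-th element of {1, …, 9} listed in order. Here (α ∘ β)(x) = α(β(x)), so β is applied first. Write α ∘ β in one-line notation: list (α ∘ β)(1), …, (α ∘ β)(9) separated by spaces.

5 7 8 9 2 6 3 1 4

(α ∘ β)(x) = α(β(x)). Computing each image: α(β(1)) = α(6) = 5, α(β(2)) = α(7) = 7, α(β(3)) = α(5) = 8, α(β(4)) = α(3) = 9, α(β(5)) = α(4) = 2, α(β(6)) = α(9) = 6, α(β(7)) = α(1) = 3, α(β(8)) = α(8) = 1, α(β(9)) = α(2) = 4.
Hence α ∘ β = [5 7 8 9 2 6 3 1 4].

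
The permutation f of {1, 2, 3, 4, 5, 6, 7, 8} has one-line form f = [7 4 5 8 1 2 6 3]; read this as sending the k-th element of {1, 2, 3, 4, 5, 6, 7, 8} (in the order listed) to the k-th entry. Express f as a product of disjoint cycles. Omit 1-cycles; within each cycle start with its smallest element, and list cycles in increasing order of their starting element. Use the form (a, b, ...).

(1, 7, 6, 2, 4, 8, 3, 5)

Iterating f from 1 gives 1 → 7 → 6 → 2 → 4 → 8 → 3 → 5 → 1; that is the 8-cycle (1, 7, 6, 2, 4, 8, 3, 5).
Repeating from the next unused element and collecting all non-trivial cycles gives (1, 7, 6, 2, 4, 8, 3, 5).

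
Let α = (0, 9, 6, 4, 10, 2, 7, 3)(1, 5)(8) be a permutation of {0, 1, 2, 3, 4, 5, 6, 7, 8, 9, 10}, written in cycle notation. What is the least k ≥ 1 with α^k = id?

8

The disjoint cycles have lengths 8, 2, 1.
The order is lcm(8, 2) = 8.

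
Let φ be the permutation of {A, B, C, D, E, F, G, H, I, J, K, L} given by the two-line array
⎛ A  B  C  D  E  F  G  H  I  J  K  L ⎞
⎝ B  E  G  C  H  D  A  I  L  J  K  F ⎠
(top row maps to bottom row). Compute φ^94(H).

Tracing H → I → … returns to H after 10 steps, so H lies in a 10-cycle (A B E H I L F D C G).
On a 10-cycle, φ^10 is the identity, so φ^94 = φ^4 there (94 ≡ 4 mod 10).
Stepping 4 places around the cycle: H → I → L → F → D.

D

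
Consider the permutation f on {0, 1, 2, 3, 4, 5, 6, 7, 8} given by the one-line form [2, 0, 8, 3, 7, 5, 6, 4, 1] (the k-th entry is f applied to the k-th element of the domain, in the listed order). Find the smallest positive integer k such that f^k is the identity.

Decomposing into disjoint cycles gives cycle lengths 4, 2, 1, 1, 1.
The order of f is the least common multiple of its cycle lengths: lcm(4, 2) = 4.

4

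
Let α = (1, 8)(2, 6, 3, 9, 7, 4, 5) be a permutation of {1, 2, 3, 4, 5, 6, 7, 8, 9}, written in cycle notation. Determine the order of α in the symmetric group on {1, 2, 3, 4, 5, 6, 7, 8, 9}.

The disjoint cycles have lengths 7, 2.
The order of α is the least common multiple of its cycle lengths: lcm(7, 2) = 14.

14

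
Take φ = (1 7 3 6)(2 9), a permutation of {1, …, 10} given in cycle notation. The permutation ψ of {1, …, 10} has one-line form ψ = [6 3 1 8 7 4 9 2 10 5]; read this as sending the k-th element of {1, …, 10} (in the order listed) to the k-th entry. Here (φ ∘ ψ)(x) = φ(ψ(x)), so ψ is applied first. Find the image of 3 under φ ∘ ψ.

7

First apply ψ: ψ(3) = 1, then φ(1) = 7. Thus (φ ∘ ψ)(3) = 7.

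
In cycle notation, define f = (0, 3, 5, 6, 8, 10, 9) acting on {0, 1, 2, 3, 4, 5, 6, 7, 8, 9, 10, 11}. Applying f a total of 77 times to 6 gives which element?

6

6 lies in the 7-cycle (0, 3, 5, 6, 8, 10, 9).
Since the cycle has length 7, f^77 acts on it the same as f^0 (77 mod 7 = 0).
So f^77(6) = 6.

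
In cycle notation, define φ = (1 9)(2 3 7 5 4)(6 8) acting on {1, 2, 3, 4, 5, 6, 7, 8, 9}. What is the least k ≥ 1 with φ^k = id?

10

The disjoint cycles have lengths 5, 2, 2.
Since disjoint cycles commute, ord(φ) = lcm(5, 2, 2) = 10.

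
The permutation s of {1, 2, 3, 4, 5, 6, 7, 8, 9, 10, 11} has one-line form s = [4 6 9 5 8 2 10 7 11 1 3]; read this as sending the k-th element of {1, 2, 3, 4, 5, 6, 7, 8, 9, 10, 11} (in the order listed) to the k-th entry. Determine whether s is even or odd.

In disjoint-cycle form the cycle lengths are 6, 3, 2.
A cycle of length ℓ contributes ℓ−1 transpositions, so s is a product of 5 + 2 + 1 = 8 transpositions — even.

even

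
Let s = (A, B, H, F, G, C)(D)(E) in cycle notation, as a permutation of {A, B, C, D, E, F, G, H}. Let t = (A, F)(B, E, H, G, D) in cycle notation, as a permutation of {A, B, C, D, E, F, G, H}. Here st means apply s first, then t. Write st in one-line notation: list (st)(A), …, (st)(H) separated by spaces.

(st)(x) = t(s(x)). Computing each image: t(s(A)) = t(B) = E, t(s(B)) = t(H) = G, t(s(C)) = t(A) = F, t(s(D)) = t(D) = B, t(s(E)) = t(E) = H, t(s(F)) = t(G) = D, t(s(G)) = t(C) = C, t(s(H)) = t(F) = A.
Hence st = [E G F B H D C A].

E G F B H D C A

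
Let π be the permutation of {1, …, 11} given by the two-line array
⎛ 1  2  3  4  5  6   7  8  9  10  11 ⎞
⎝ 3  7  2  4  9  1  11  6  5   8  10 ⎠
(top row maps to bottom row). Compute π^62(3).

6

Tracing 3 → 2 → … returns to 3 after 8 steps, so 3 lies in an 8-cycle (1, 3, 2, 7, 11, 10, 8, 6).
Powers repeat with period 8 on this cycle, and 62 mod 8 = 6, so π^62(3) = π^6(3).
Advancing 6 steps from 3: 3 → 2 → 7 → 11 → 10 → 8 → 6.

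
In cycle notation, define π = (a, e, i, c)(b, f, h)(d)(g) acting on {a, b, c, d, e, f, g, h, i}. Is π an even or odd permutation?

The cycle lengths are 4, 3, 1, 1.
A cycle is odd iff its length is even; π has 1 even-length cycle, so sgn(π) = (−1)^1 and π is odd.

odd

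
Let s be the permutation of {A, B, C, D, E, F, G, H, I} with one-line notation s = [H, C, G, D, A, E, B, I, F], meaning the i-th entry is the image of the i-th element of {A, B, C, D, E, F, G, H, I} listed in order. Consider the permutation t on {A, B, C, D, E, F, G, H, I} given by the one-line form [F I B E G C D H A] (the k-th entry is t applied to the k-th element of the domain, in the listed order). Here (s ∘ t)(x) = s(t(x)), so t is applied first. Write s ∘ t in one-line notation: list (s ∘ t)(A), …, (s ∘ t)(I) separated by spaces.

E F C A B G D I H

(s ∘ t)(x) = s(t(x)). Computing each image: s(t(A)) = s(F) = E, s(t(B)) = s(I) = F, s(t(C)) = s(B) = C, s(t(D)) = s(E) = A, s(t(E)) = s(G) = B, s(t(F)) = s(C) = G, s(t(G)) = s(D) = D, s(t(H)) = s(H) = I, s(t(I)) = s(A) = H.
Hence s ∘ t = [E F C A B G D I H].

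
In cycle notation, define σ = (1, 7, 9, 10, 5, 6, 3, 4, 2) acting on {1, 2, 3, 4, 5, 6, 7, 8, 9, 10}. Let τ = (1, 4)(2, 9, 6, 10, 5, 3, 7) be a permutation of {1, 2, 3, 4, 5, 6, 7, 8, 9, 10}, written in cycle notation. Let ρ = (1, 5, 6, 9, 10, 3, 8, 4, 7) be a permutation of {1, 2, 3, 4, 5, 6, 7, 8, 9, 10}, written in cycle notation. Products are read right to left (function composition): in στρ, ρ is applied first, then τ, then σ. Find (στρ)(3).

8

(στρ)(3) = σ(τ(ρ(3))). ρ(3) = 8, then τ(8) = 8, then σ(8) = 8, so the result is 8.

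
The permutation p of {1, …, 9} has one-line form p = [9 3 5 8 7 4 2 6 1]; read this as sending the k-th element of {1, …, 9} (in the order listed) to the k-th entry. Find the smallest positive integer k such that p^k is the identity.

Writing p as disjoint cycles, the cycle lengths are 4, 3, 2.
The order of p is the least common multiple of its cycle lengths: lcm(4, 3, 2) = 12.

12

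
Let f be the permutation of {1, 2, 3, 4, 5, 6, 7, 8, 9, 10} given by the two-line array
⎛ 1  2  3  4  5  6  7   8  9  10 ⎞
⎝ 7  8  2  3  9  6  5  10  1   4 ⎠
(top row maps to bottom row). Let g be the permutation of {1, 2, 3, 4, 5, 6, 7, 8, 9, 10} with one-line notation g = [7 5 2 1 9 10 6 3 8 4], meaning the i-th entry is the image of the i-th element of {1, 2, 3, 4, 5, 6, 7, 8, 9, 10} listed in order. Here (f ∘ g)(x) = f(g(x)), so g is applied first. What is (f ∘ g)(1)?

(f ∘ g)(1) = f(g(1)). g(1) = 7, then f(7) = 5. So (f ∘ g)(1) = 5.

5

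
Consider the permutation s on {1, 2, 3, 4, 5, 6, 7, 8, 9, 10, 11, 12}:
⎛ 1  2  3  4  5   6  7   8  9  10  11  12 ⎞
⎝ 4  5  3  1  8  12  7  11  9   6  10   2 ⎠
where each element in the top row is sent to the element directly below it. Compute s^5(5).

Tracing 5 → 8 → … returns to 5 after 7 steps, so 5 lies in a 7-cycle (2, 5, 8, 11, 10, 6, 12).
Stepping 5 places around the cycle: 5 → 8 → 11 → 10 → 6 → 12.

12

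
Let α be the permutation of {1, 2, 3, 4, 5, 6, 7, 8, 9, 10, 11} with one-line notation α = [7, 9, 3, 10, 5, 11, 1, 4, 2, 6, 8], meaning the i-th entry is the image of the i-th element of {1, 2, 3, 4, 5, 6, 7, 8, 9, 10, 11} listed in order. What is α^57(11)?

Tracing 11 → 8 → … returns to 11 after 5 steps, so 11 lies in a 5-cycle (4 10 6 11 8).
Powers repeat with period 5 on this cycle, and 57 mod 5 = 2, so α^57(11) = α^2(11).
Advancing 2 steps from 11: 11 → 8 → 4.

4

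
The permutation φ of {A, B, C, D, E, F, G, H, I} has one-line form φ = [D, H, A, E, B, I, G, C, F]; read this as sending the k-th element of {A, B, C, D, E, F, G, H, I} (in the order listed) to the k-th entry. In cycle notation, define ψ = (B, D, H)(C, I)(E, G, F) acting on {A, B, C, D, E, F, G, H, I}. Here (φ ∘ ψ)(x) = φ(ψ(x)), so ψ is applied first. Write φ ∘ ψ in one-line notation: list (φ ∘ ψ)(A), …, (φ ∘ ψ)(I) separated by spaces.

Chase each element through ψ then φ: A → A → D; B → D → E; C → I → F; D → H → C; E → G → G; F → E → B; G → F → I; H → B → H; I → C → A.
So φ ∘ ψ in one-line form is D E F C G B I H A.

D E F C G B I H A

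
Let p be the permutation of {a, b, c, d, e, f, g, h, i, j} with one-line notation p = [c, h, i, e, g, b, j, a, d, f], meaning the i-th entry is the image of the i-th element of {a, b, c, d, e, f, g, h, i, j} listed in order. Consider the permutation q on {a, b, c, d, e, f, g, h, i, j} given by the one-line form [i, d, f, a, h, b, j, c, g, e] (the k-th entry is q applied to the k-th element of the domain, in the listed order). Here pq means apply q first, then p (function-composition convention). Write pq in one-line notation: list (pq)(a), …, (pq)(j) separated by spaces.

d e b c a h f i j g

(pq)(x) = p(q(x)). Computing each image: p(q(a)) = p(i) = d, p(q(b)) = p(d) = e, p(q(c)) = p(f) = b, p(q(d)) = p(a) = c, p(q(e)) = p(h) = a, p(q(f)) = p(b) = h, p(q(g)) = p(j) = f, p(q(h)) = p(c) = i, p(q(i)) = p(g) = j, p(q(j)) = p(e) = g.
Hence pq = [d e b c a h f i j g].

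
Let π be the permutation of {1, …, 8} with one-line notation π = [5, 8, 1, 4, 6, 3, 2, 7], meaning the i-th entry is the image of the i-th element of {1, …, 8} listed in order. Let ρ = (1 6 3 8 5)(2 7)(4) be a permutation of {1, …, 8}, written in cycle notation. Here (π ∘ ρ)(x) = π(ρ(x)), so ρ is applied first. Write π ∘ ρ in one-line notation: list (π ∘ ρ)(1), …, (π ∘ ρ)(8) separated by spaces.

(π ∘ ρ)(x) = π(ρ(x)). Computing each image: π(ρ(1)) = π(6) = 3, π(ρ(2)) = π(7) = 2, π(ρ(3)) = π(8) = 7, π(ρ(4)) = π(4) = 4, π(ρ(5)) = π(1) = 5, π(ρ(6)) = π(3) = 1, π(ρ(7)) = π(2) = 8, π(ρ(8)) = π(5) = 6.
Hence π ∘ ρ = [3 2 7 4 5 1 8 6].

3 2 7 4 5 1 8 6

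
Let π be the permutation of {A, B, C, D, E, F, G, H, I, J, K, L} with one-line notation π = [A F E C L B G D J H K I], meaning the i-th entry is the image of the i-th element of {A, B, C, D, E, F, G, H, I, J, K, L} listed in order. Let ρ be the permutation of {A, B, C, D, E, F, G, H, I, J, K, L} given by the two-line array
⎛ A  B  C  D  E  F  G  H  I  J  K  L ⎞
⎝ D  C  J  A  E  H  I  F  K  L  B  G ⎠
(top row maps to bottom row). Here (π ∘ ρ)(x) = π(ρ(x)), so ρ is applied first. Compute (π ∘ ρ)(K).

F

ρ(K) = B, then π(B) = F; composing gives (π ∘ ρ)(K) = F.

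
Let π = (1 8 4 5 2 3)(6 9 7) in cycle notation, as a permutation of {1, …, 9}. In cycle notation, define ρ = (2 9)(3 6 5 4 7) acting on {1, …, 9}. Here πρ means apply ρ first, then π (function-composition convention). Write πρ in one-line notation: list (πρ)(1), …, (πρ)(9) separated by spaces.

Chase each element through ρ then π: 1 → 1 → 8; 2 → 9 → 7; 3 → 6 → 9; 4 → 7 → 6; 5 → 4 → 5; 6 → 5 → 2; 7 → 3 → 1; 8 → 8 → 4; 9 → 2 → 3.
Collecting the images, πρ = [8 7 9 6 5 2 1 4 3].

8 7 9 6 5 2 1 4 3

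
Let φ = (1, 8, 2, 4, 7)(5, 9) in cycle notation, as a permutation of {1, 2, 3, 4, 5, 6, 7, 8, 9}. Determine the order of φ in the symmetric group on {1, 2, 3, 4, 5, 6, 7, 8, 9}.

10

The cycle type of φ is (5, 2, 1, 1).
The order of φ is the least common multiple of its cycle lengths: lcm(5, 2) = 10.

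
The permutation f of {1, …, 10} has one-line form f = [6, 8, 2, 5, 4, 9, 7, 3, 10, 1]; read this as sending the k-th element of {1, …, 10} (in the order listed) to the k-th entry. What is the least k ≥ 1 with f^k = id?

12

The disjoint-cycle form of f has cycle lengths 4, 3, 2, 1.
Since disjoint cycles commute, ord(f) = lcm(4, 3, 2) = 12.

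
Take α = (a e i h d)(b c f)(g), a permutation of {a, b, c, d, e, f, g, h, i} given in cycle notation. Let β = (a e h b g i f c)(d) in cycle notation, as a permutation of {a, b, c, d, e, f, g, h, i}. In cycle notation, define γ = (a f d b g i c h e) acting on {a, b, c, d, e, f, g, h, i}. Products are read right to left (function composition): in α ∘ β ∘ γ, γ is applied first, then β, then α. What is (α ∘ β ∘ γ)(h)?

d

Chase h: γ(h) = e; β(e) = h; α(h) = d. Hence (α ∘ β ∘ γ)(h) = d.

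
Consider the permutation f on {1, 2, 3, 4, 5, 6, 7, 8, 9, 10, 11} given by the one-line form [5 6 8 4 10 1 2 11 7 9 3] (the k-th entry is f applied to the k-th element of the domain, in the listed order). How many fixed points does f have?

1

The fixed points (elements with f(x) = x) are {4}, so there is 1.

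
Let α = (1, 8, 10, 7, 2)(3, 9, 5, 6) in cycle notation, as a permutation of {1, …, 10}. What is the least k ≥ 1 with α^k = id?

The cycle type of α is (5, 4, 1).
Since disjoint cycles commute, ord(α) = lcm(5, 4) = 20.

20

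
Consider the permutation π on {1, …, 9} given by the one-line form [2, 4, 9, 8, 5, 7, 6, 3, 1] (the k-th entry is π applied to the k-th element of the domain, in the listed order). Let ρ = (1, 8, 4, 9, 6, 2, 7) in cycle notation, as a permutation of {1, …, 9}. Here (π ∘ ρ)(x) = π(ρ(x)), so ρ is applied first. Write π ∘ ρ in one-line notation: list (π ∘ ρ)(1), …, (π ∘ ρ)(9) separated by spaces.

3 6 9 1 5 4 2 8 7

(π ∘ ρ)(x) = π(ρ(x)). Computing each image: π(ρ(1)) = π(8) = 3, π(ρ(2)) = π(7) = 6, π(ρ(3)) = π(3) = 9, π(ρ(4)) = π(9) = 1, π(ρ(5)) = π(5) = 5, π(ρ(6)) = π(2) = 4, π(ρ(7)) = π(1) = 2, π(ρ(8)) = π(4) = 8, π(ρ(9)) = π(6) = 7.
Hence π ∘ ρ = [3 6 9 1 5 4 2 8 7].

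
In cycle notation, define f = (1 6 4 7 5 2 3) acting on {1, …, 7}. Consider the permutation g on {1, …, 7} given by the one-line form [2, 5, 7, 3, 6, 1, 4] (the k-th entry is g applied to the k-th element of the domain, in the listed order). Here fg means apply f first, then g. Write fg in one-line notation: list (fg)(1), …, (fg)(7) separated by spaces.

(fg)(x) = g(f(x)). Computing each image: g(f(1)) = g(6) = 1, g(f(2)) = g(3) = 7, g(f(3)) = g(1) = 2, g(f(4)) = g(7) = 4, g(f(5)) = g(2) = 5, g(f(6)) = g(4) = 3, g(f(7)) = g(5) = 6.
Hence fg = [1 7 2 4 5 3 6].

1 7 2 4 5 3 6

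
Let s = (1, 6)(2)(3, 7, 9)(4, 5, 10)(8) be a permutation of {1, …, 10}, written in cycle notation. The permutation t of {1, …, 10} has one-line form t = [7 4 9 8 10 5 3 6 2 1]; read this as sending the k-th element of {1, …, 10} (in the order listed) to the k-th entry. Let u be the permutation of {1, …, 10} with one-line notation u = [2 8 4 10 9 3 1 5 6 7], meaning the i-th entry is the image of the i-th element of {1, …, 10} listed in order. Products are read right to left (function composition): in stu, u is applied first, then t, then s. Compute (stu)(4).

6

(stu)(4) = s(t(u(4))). u(4) = 10, then t(10) = 1, then s(1) = 6, so the result is 6.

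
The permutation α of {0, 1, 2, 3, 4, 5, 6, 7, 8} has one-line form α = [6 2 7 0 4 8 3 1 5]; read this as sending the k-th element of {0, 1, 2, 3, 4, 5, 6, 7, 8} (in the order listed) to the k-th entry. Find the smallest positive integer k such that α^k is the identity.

Writing α as disjoint cycles, the cycle lengths are 3, 3, 2, 1.
Since disjoint cycles commute, ord(α) = lcm(3, 3, 2) = 6.

6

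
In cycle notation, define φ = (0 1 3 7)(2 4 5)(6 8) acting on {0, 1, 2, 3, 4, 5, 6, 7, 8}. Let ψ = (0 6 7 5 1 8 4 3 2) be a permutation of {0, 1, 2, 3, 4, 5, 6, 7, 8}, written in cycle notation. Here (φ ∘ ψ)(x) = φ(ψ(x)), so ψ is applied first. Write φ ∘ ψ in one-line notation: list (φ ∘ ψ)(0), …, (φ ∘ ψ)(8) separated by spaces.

(φ ∘ ψ)(x) = φ(ψ(x)). Computing each image: φ(ψ(0)) = φ(6) = 8, φ(ψ(1)) = φ(8) = 6, φ(ψ(2)) = φ(0) = 1, φ(ψ(3)) = φ(2) = 4, φ(ψ(4)) = φ(3) = 7, φ(ψ(5)) = φ(1) = 3, φ(ψ(6)) = φ(7) = 0, φ(ψ(7)) = φ(5) = 2, φ(ψ(8)) = φ(4) = 5.
Hence φ ∘ ψ = [8 6 1 4 7 3 0 2 5].

8 6 1 4 7 3 0 2 5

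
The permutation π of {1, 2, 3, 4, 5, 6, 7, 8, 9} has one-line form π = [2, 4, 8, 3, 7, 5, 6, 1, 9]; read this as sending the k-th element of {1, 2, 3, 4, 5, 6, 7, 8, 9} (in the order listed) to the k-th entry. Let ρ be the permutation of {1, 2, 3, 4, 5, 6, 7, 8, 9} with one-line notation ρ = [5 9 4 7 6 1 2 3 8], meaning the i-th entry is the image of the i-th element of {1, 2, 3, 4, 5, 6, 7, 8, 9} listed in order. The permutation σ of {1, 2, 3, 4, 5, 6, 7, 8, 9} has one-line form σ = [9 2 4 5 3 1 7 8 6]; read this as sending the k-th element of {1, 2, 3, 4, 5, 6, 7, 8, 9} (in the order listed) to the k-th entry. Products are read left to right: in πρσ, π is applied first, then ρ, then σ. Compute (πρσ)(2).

Apply the permutations in order: π(2) = 4, then ρ(4) = 7, then σ(7) = 7. So (πρσ)(2) = 7.

7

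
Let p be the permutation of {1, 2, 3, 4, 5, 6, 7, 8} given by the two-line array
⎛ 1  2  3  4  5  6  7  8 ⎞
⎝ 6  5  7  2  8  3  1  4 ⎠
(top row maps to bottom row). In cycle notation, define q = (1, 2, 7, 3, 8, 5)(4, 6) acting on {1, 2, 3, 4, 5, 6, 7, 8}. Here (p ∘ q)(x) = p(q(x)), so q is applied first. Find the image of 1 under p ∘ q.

5

q(1) = 2, then p(2) = 5; composing gives (p ∘ q)(1) = 5.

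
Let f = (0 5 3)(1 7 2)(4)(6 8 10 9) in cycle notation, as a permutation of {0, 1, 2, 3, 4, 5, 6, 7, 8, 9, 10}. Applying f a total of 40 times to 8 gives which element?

8

8 lies in the 4-cycle (6 8 10 9).
On a 4-cycle, f^4 is the identity, so f^40 = f^0 there (40 ≡ 0 mod 4).
So f^40(8) = 8.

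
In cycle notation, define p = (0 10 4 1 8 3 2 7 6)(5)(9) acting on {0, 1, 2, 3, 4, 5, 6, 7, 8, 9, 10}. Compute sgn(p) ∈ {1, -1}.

1

The cycle lengths are 9, 1, 1.
A cycle of length ℓ contributes ℓ−1 transpositions, so p is a product of 8 transpositions — even.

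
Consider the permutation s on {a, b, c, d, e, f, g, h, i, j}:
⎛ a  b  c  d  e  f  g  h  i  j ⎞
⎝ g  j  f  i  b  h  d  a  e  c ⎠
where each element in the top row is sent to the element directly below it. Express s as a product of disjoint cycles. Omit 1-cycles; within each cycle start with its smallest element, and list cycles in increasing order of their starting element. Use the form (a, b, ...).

Iterating s from a gives a → g → d → i → e → b → j → c → f → h → a; that is the 10-cycle (a, g, d, i, e, b, j, c, f, h).
Repeating from the next unused element and collecting all non-trivial cycles gives (a, g, d, i, e, b, j, c, f, h).

(a, g, d, i, e, b, j, c, f, h)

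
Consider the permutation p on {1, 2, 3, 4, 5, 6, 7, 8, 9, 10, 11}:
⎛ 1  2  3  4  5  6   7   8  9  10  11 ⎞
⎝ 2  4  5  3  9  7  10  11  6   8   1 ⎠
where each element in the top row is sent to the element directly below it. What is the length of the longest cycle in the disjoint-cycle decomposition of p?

Decomposing into disjoint cycles gives (1, 2, 4, 3, 5, 9, 6, 7, 10, 8, 11); the longest has length 11.

11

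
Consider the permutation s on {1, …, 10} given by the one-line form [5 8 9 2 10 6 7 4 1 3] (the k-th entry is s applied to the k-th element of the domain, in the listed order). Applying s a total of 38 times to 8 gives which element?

Tracing 8 → 4 → … returns to 8 after 3 steps, so 8 lies in a 3-cycle (2, 8, 4).
Since the cycle has length 3, s^38 acts on it the same as s^2 (38 mod 3 = 2).
Advancing 2 steps from 8: 8 → 4 → 2.

2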